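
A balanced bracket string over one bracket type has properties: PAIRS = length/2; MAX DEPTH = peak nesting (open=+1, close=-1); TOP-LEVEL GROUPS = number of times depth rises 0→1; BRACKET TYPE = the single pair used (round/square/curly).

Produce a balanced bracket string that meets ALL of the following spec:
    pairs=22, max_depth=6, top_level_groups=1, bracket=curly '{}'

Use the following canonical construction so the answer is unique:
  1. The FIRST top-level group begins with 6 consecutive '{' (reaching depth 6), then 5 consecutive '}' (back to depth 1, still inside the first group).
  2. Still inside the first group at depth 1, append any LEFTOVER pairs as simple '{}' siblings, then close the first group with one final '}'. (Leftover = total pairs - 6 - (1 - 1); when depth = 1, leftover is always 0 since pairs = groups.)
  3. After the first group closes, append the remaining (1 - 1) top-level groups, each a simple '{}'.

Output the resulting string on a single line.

Spec: pairs=22 depth=6 groups=1
Leftover pairs = 22 - 6 - (1-1) = 16
First group: deep chain of depth 6 + 16 sibling pairs
Remaining 0 groups: simple '{}' each

Answer: {{{{{{}}}}}{}{}{}{}{}{}{}{}{}{}{}{}{}{}{}{}}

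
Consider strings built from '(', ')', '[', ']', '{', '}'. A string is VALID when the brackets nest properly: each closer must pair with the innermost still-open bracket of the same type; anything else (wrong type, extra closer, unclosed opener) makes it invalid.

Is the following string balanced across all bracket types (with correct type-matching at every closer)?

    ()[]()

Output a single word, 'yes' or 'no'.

Answer: yes

Derivation:
pos 0: push '('; stack = (
pos 1: ')' matches '('; pop; stack = (empty)
pos 2: push '['; stack = [
pos 3: ']' matches '['; pop; stack = (empty)
pos 4: push '('; stack = (
pos 5: ')' matches '('; pop; stack = (empty)
end: stack empty → VALID
Verdict: properly nested → yes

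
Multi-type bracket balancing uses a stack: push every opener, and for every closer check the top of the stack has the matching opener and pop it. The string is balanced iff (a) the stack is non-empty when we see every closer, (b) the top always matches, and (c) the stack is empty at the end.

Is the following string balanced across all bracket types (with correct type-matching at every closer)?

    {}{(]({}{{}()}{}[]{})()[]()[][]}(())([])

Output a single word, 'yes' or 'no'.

Answer: no

Derivation:
pos 0: push '{'; stack = {
pos 1: '}' matches '{'; pop; stack = (empty)
pos 2: push '{'; stack = {
pos 3: push '('; stack = {(
pos 4: saw closer ']' but top of stack is '(' (expected ')') → INVALID
Verdict: type mismatch at position 4: ']' closes '(' → no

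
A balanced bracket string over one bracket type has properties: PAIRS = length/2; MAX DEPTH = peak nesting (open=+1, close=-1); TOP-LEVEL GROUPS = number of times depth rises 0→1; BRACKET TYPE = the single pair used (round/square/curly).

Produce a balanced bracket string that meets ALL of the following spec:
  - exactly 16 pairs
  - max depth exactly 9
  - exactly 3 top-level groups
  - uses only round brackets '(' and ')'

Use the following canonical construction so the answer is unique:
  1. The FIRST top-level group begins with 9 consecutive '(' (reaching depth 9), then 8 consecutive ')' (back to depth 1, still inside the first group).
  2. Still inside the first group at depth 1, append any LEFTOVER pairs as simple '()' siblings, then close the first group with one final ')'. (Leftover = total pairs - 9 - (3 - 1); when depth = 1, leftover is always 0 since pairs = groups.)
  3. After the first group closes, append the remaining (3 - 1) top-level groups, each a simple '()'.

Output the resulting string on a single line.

Answer: ((((((((())))))))()()()()())()()

Derivation:
Spec: pairs=16 depth=9 groups=3
Leftover pairs = 16 - 9 - (3-1) = 5
First group: deep chain of depth 9 + 5 sibling pairs
Remaining 2 groups: simple '()' each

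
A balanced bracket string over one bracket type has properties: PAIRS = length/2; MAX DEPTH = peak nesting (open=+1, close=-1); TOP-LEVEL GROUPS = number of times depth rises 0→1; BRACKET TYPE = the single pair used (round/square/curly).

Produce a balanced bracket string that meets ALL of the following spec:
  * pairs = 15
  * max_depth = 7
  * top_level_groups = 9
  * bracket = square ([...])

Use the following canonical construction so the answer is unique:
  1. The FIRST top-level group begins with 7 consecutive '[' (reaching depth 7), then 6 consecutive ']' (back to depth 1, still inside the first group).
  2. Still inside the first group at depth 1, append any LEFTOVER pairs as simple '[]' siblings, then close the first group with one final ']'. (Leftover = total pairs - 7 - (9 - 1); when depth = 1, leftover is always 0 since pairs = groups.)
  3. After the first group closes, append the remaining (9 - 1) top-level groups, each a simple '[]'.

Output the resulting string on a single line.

Spec: pairs=15 depth=7 groups=9
Leftover pairs = 15 - 7 - (9-1) = 0
First group: deep chain of depth 7 + 0 sibling pairs
Remaining 8 groups: simple '[]' each

Answer: [[[[[[[]]]]]]][][][][][][][][]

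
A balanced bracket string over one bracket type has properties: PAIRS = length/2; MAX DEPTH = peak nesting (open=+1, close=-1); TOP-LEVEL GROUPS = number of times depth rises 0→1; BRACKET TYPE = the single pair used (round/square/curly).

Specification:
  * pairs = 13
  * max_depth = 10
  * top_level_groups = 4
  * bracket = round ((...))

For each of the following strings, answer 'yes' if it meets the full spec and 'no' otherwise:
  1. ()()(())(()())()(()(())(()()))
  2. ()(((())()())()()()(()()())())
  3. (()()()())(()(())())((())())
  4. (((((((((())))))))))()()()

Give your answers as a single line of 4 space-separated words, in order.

String 1 '()()(())(()())()(()(())(()()))': depth seq [1 0 1 0 1 2 1 0 1 2 1 2 1 0 1 0 1 2 1 2 3 2 1 2 3 2 3 2 1 0]
  -> pairs=15 depth=3 groups=6 -> no
String 2 '()(((())()())()()()(()()())())': depth seq [1 0 1 2 3 4 3 2 3 2 3 2 1 2 1 2 1 2 1 2 3 2 3 2 3 2 1 2 1 0]
  -> pairs=15 depth=4 groups=2 -> no
String 3 '(()()()())(()(())())((())())': depth seq [1 2 1 2 1 2 1 2 1 0 1 2 1 2 3 2 1 2 1 0 1 2 3 2 1 2 1 0]
  -> pairs=14 depth=3 groups=3 -> no
String 4 '(((((((((())))))))))()()()': depth seq [1 2 3 4 5 6 7 8 9 10 9 8 7 6 5 4 3 2 1 0 1 0 1 0 1 0]
  -> pairs=13 depth=10 groups=4 -> yes

Answer: no no no yes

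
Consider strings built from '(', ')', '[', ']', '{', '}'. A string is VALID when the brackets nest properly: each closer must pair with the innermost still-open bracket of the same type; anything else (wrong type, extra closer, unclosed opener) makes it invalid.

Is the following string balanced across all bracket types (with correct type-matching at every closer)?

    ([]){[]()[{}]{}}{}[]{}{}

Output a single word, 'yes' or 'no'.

Answer: yes

Derivation:
pos 0: push '('; stack = (
pos 1: push '['; stack = ([
pos 2: ']' matches '['; pop; stack = (
pos 3: ')' matches '('; pop; stack = (empty)
pos 4: push '{'; stack = {
pos 5: push '['; stack = {[
pos 6: ']' matches '['; pop; stack = {
pos 7: push '('; stack = {(
pos 8: ')' matches '('; pop; stack = {
pos 9: push '['; stack = {[
pos 10: push '{'; stack = {[{
pos 11: '}' matches '{'; pop; stack = {[
pos 12: ']' matches '['; pop; stack = {
pos 13: push '{'; stack = {{
pos 14: '}' matches '{'; pop; stack = {
pos 15: '}' matches '{'; pop; stack = (empty)
pos 16: push '{'; stack = {
pos 17: '}' matches '{'; pop; stack = (empty)
pos 18: push '['; stack = [
pos 19: ']' matches '['; pop; stack = (empty)
pos 20: push '{'; stack = {
pos 21: '}' matches '{'; pop; stack = (empty)
pos 22: push '{'; stack = {
pos 23: '}' matches '{'; pop; stack = (empty)
end: stack empty → VALID
Verdict: properly nested → yes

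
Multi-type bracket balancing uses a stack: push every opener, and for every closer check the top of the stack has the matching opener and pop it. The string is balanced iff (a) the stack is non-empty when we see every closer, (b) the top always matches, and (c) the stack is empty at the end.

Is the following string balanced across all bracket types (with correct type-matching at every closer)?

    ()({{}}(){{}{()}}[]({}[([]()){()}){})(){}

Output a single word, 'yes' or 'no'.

Answer: no

Derivation:
pos 0: push '('; stack = (
pos 1: ')' matches '('; pop; stack = (empty)
pos 2: push '('; stack = (
pos 3: push '{'; stack = ({
pos 4: push '{'; stack = ({{
pos 5: '}' matches '{'; pop; stack = ({
pos 6: '}' matches '{'; pop; stack = (
pos 7: push '('; stack = ((
pos 8: ')' matches '('; pop; stack = (
pos 9: push '{'; stack = ({
pos 10: push '{'; stack = ({{
pos 11: '}' matches '{'; pop; stack = ({
pos 12: push '{'; stack = ({{
pos 13: push '('; stack = ({{(
pos 14: ')' matches '('; pop; stack = ({{
pos 15: '}' matches '{'; pop; stack = ({
pos 16: '}' matches '{'; pop; stack = (
pos 17: push '['; stack = ([
pos 18: ']' matches '['; pop; stack = (
pos 19: push '('; stack = ((
pos 20: push '{'; stack = (({
pos 21: '}' matches '{'; pop; stack = ((
pos 22: push '['; stack = (([
pos 23: push '('; stack = (([(
pos 24: push '['; stack = (([([
pos 25: ']' matches '['; pop; stack = (([(
pos 26: push '('; stack = (([((
pos 27: ')' matches '('; pop; stack = (([(
pos 28: ')' matches '('; pop; stack = (([
pos 29: push '{'; stack = (([{
pos 30: push '('; stack = (([{(
pos 31: ')' matches '('; pop; stack = (([{
pos 32: '}' matches '{'; pop; stack = (([
pos 33: saw closer ')' but top of stack is '[' (expected ']') → INVALID
Verdict: type mismatch at position 33: ')' closes '[' → no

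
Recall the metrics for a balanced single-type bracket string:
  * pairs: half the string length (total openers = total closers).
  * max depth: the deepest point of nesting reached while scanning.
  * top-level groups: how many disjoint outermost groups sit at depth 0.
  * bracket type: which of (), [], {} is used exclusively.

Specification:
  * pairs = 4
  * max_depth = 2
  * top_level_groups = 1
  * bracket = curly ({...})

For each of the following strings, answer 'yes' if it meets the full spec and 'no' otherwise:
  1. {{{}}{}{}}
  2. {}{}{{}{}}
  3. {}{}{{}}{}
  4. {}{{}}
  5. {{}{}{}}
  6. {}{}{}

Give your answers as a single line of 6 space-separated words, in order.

Answer: no no no no yes no

Derivation:
String 1 '{{{}}{}{}}': depth seq [1 2 3 2 1 2 1 2 1 0]
  -> pairs=5 depth=3 groups=1 -> no
String 2 '{}{}{{}{}}': depth seq [1 0 1 0 1 2 1 2 1 0]
  -> pairs=5 depth=2 groups=3 -> no
String 3 '{}{}{{}}{}': depth seq [1 0 1 0 1 2 1 0 1 0]
  -> pairs=5 depth=2 groups=4 -> no
String 4 '{}{{}}': depth seq [1 0 1 2 1 0]
  -> pairs=3 depth=2 groups=2 -> no
String 5 '{{}{}{}}': depth seq [1 2 1 2 1 2 1 0]
  -> pairs=4 depth=2 groups=1 -> yes
String 6 '{}{}{}': depth seq [1 0 1 0 1 0]
  -> pairs=3 depth=1 groups=3 -> no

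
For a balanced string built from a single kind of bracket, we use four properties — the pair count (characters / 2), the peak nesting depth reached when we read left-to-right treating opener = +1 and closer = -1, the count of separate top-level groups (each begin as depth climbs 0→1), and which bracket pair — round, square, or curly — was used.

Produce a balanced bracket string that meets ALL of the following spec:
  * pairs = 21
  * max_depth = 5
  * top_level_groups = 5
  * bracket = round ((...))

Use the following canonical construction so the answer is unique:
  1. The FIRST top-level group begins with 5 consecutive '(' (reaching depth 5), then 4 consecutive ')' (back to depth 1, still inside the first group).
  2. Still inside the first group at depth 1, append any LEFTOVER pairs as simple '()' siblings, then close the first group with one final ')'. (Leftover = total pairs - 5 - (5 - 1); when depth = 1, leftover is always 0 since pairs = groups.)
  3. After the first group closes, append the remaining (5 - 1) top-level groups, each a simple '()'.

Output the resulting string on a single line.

Answer: ((((())))()()()()()()()()()()()())()()()()

Derivation:
Spec: pairs=21 depth=5 groups=5
Leftover pairs = 21 - 5 - (5-1) = 12
First group: deep chain of depth 5 + 12 sibling pairs
Remaining 4 groups: simple '()' each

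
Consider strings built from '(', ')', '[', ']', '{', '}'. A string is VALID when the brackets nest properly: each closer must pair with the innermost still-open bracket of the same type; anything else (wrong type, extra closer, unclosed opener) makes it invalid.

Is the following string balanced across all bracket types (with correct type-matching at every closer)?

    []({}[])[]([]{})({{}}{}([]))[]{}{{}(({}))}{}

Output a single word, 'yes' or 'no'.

Answer: yes

Derivation:
pos 0: push '['; stack = [
pos 1: ']' matches '['; pop; stack = (empty)
pos 2: push '('; stack = (
pos 3: push '{'; stack = ({
pos 4: '}' matches '{'; pop; stack = (
pos 5: push '['; stack = ([
pos 6: ']' matches '['; pop; stack = (
pos 7: ')' matches '('; pop; stack = (empty)
pos 8: push '['; stack = [
pos 9: ']' matches '['; pop; stack = (empty)
pos 10: push '('; stack = (
pos 11: push '['; stack = ([
pos 12: ']' matches '['; pop; stack = (
pos 13: push '{'; stack = ({
pos 14: '}' matches '{'; pop; stack = (
pos 15: ')' matches '('; pop; stack = (empty)
pos 16: push '('; stack = (
pos 17: push '{'; stack = ({
pos 18: push '{'; stack = ({{
pos 19: '}' matches '{'; pop; stack = ({
pos 20: '}' matches '{'; pop; stack = (
pos 21: push '{'; stack = ({
pos 22: '}' matches '{'; pop; stack = (
pos 23: push '('; stack = ((
pos 24: push '['; stack = (([
pos 25: ']' matches '['; pop; stack = ((
pos 26: ')' matches '('; pop; stack = (
pos 27: ')' matches '('; pop; stack = (empty)
pos 28: push '['; stack = [
pos 29: ']' matches '['; pop; stack = (empty)
pos 30: push '{'; stack = {
pos 31: '}' matches '{'; pop; stack = (empty)
pos 32: push '{'; stack = {
pos 33: push '{'; stack = {{
pos 34: '}' matches '{'; pop; stack = {
pos 35: push '('; stack = {(
pos 36: push '('; stack = {((
pos 37: push '{'; stack = {(({
pos 38: '}' matches '{'; pop; stack = {((
pos 39: ')' matches '('; pop; stack = {(
pos 40: ')' matches '('; pop; stack = {
pos 41: '}' matches '{'; pop; stack = (empty)
pos 42: push '{'; stack = {
pos 43: '}' matches '{'; pop; stack = (empty)
end: stack empty → VALID
Verdict: properly nested → yes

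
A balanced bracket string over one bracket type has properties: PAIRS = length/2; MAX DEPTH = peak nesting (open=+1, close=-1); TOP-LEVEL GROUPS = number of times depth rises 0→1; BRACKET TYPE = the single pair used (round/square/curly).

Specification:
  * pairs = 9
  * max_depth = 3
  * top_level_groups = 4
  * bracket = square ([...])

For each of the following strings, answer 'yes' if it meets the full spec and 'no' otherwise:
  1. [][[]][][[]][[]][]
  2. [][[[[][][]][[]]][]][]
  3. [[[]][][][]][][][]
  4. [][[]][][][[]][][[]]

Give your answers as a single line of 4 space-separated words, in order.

Answer: no no yes no

Derivation:
String 1 '[][[]][][[]][[]][]': depth seq [1 0 1 2 1 0 1 0 1 2 1 0 1 2 1 0 1 0]
  -> pairs=9 depth=2 groups=6 -> no
String 2 '[][[[[][][]][[]]][]][]': depth seq [1 0 1 2 3 4 3 4 3 4 3 2 3 4 3 2 1 2 1 0 1 0]
  -> pairs=11 depth=4 groups=3 -> no
String 3 '[[[]][][][]][][][]': depth seq [1 2 3 2 1 2 1 2 1 2 1 0 1 0 1 0 1 0]
  -> pairs=9 depth=3 groups=4 -> yes
String 4 '[][[]][][][[]][][[]]': depth seq [1 0 1 2 1 0 1 0 1 0 1 2 1 0 1 0 1 2 1 0]
  -> pairs=10 depth=2 groups=7 -> no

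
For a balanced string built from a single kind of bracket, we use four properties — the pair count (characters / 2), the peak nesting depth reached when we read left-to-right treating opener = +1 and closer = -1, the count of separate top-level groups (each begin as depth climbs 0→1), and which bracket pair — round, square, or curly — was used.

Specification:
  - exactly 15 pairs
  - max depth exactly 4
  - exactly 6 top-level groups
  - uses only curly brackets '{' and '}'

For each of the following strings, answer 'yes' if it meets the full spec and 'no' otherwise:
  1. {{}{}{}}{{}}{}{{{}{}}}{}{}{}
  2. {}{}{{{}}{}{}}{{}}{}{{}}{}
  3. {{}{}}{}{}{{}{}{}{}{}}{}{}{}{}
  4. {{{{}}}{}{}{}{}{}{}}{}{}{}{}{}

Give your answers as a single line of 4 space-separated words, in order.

String 1 '{{}{}{}}{{}}{}{{{}{}}}{}{}{}': depth seq [1 2 1 2 1 2 1 0 1 2 1 0 1 0 1 2 3 2 3 2 1 0 1 0 1 0 1 0]
  -> pairs=14 depth=3 groups=7 -> no
String 2 '{}{}{{{}}{}{}}{{}}{}{{}}{}': depth seq [1 0 1 0 1 2 3 2 1 2 1 2 1 0 1 2 1 0 1 0 1 2 1 0 1 0]
  -> pairs=13 depth=3 groups=7 -> no
String 3 '{{}{}}{}{}{{}{}{}{}{}}{}{}{}{}': depth seq [1 2 1 2 1 0 1 0 1 0 1 2 1 2 1 2 1 2 1 2 1 0 1 0 1 0 1 0 1 0]
  -> pairs=15 depth=2 groups=8 -> no
String 4 '{{{{}}}{}{}{}{}{}{}}{}{}{}{}{}': depth seq [1 2 3 4 3 2 1 2 1 2 1 2 1 2 1 2 1 2 1 0 1 0 1 0 1 0 1 0 1 0]
  -> pairs=15 depth=4 groups=6 -> yes

Answer: no no no yes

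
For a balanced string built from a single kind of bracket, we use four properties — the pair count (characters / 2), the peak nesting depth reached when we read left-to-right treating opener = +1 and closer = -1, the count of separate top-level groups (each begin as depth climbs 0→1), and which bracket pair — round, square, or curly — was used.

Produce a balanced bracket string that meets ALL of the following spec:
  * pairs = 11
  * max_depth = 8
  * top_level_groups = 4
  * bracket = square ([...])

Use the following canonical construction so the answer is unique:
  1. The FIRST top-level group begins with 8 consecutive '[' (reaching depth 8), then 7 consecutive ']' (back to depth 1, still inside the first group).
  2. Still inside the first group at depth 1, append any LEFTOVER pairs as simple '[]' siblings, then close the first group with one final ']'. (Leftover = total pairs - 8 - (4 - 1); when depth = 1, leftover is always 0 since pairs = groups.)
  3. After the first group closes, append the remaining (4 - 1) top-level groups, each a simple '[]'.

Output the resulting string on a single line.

Answer: [[[[[[[[]]]]]]]][][][]

Derivation:
Spec: pairs=11 depth=8 groups=4
Leftover pairs = 11 - 8 - (4-1) = 0
First group: deep chain of depth 8 + 0 sibling pairs
Remaining 3 groups: simple '[]' each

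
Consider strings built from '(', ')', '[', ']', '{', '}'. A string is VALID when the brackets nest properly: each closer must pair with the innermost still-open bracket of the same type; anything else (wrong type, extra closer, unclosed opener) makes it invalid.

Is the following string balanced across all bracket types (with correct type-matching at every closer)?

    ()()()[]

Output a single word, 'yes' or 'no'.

Answer: yes

Derivation:
pos 0: push '('; stack = (
pos 1: ')' matches '('; pop; stack = (empty)
pos 2: push '('; stack = (
pos 3: ')' matches '('; pop; stack = (empty)
pos 4: push '('; stack = (
pos 5: ')' matches '('; pop; stack = (empty)
pos 6: push '['; stack = [
pos 7: ']' matches '['; pop; stack = (empty)
end: stack empty → VALID
Verdict: properly nested → yes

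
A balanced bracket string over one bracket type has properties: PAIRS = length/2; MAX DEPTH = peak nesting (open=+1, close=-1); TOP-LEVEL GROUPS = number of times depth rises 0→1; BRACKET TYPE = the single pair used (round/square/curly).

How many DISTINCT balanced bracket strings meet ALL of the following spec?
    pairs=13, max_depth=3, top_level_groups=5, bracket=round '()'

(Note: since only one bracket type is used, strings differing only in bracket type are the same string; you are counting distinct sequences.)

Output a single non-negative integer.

Spec: pairs=13 depth=3 groups=5
Count(depth <= 3) = 14920
Count(depth <= 2) = 495
Count(depth == 3) = 14920 - 495 = 14425

Answer: 14425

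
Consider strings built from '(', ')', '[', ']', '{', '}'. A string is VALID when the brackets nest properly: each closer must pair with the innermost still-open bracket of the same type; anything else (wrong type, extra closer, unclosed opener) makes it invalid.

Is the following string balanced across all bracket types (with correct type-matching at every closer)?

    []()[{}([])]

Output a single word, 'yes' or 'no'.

pos 0: push '['; stack = [
pos 1: ']' matches '['; pop; stack = (empty)
pos 2: push '('; stack = (
pos 3: ')' matches '('; pop; stack = (empty)
pos 4: push '['; stack = [
pos 5: push '{'; stack = [{
pos 6: '}' matches '{'; pop; stack = [
pos 7: push '('; stack = [(
pos 8: push '['; stack = [([
pos 9: ']' matches '['; pop; stack = [(
pos 10: ')' matches '('; pop; stack = [
pos 11: ']' matches '['; pop; stack = (empty)
end: stack empty → VALID
Verdict: properly nested → yes

Answer: yes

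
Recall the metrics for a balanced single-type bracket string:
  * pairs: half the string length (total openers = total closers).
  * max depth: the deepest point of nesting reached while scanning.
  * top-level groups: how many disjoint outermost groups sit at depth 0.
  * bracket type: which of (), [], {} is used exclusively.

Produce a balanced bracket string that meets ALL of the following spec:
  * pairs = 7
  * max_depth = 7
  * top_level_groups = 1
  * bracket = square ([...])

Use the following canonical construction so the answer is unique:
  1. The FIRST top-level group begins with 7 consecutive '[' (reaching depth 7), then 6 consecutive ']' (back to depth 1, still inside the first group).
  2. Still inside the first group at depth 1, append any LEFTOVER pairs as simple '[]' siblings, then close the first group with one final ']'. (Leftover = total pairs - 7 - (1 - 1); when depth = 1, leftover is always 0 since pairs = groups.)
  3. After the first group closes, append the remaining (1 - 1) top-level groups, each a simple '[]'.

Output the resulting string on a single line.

Spec: pairs=7 depth=7 groups=1
Leftover pairs = 7 - 7 - (1-1) = 0
First group: deep chain of depth 7 + 0 sibling pairs
Remaining 0 groups: simple '[]' each

Answer: [[[[[[[]]]]]]]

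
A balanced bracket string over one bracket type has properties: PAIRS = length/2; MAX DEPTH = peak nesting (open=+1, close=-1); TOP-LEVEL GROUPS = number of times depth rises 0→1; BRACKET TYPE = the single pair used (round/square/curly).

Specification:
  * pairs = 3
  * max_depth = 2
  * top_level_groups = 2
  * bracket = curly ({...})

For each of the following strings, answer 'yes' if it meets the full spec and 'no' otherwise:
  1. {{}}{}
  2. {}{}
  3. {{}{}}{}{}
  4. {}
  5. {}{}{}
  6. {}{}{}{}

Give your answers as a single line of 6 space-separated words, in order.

Answer: yes no no no no no

Derivation:
String 1 '{{}}{}': depth seq [1 2 1 0 1 0]
  -> pairs=3 depth=2 groups=2 -> yes
String 2 '{}{}': depth seq [1 0 1 0]
  -> pairs=2 depth=1 groups=2 -> no
String 3 '{{}{}}{}{}': depth seq [1 2 1 2 1 0 1 0 1 0]
  -> pairs=5 depth=2 groups=3 -> no
String 4 '{}': depth seq [1 0]
  -> pairs=1 depth=1 groups=1 -> no
String 5 '{}{}{}': depth seq [1 0 1 0 1 0]
  -> pairs=3 depth=1 groups=3 -> no
String 6 '{}{}{}{}': depth seq [1 0 1 0 1 0 1 0]
  -> pairs=4 depth=1 groups=4 -> no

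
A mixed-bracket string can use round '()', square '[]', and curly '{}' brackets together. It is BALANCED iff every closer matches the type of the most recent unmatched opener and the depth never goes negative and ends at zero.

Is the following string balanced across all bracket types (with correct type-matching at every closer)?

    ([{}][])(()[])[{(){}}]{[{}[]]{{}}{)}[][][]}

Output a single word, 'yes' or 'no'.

Answer: no

Derivation:
pos 0: push '('; stack = (
pos 1: push '['; stack = ([
pos 2: push '{'; stack = ([{
pos 3: '}' matches '{'; pop; stack = ([
pos 4: ']' matches '['; pop; stack = (
pos 5: push '['; stack = ([
pos 6: ']' matches '['; pop; stack = (
pos 7: ')' matches '('; pop; stack = (empty)
pos 8: push '('; stack = (
pos 9: push '('; stack = ((
pos 10: ')' matches '('; pop; stack = (
pos 11: push '['; stack = ([
pos 12: ']' matches '['; pop; stack = (
pos 13: ')' matches '('; pop; stack = (empty)
pos 14: push '['; stack = [
pos 15: push '{'; stack = [{
pos 16: push '('; stack = [{(
pos 17: ')' matches '('; pop; stack = [{
pos 18: push '{'; stack = [{{
pos 19: '}' matches '{'; pop; stack = [{
pos 20: '}' matches '{'; pop; stack = [
pos 21: ']' matches '['; pop; stack = (empty)
pos 22: push '{'; stack = {
pos 23: push '['; stack = {[
pos 24: push '{'; stack = {[{
pos 25: '}' matches '{'; pop; stack = {[
pos 26: push '['; stack = {[[
pos 27: ']' matches '['; pop; stack = {[
pos 28: ']' matches '['; pop; stack = {
pos 29: push '{'; stack = {{
pos 30: push '{'; stack = {{{
pos 31: '}' matches '{'; pop; stack = {{
pos 32: '}' matches '{'; pop; stack = {
pos 33: push '{'; stack = {{
pos 34: saw closer ')' but top of stack is '{' (expected '}') → INVALID
Verdict: type mismatch at position 34: ')' closes '{' → no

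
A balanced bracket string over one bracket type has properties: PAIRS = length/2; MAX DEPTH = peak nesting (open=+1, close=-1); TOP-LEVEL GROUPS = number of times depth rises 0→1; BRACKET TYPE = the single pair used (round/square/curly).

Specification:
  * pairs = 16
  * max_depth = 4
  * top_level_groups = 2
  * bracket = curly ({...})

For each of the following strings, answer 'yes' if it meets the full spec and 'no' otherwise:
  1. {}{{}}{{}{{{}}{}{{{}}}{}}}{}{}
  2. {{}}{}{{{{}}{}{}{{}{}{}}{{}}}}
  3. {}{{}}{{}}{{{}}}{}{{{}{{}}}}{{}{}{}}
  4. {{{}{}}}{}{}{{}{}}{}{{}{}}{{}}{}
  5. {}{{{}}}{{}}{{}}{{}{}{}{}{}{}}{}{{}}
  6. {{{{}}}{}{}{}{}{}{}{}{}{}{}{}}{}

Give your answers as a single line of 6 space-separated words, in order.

Answer: no no no no no yes

Derivation:
String 1 '{}{{}}{{}{{{}}{}{{{}}}{}}}{}{}': depth seq [1 0 1 2 1 0 1 2 1 2 3 4 3 2 3 2 3 4 5 4 3 2 3 2 1 0 1 0 1 0]
  -> pairs=15 depth=5 groups=5 -> no
String 2 '{{}}{}{{{{}}{}{}{{}{}{}}{{}}}}': depth seq [1 2 1 0 1 0 1 2 3 4 3 2 3 2 3 2 3 4 3 4 3 4 3 2 3 4 3 2 1 0]
  -> pairs=15 depth=4 groups=3 -> no
String 3 '{}{{}}{{}}{{{}}}{}{{{}{{}}}}{{}{}{}}': depth seq [1 0 1 2 1 0 1 2 1 0 1 2 3 2 1 0 1 0 1 2 3 2 3 4 3 2 1 0 1 2 1 2 1 2 1 0]
  -> pairs=18 depth=4 groups=7 -> no
String 4 '{{{}{}}}{}{}{{}{}}{}{{}{}}{{}}{}': depth seq [1 2 3 2 3 2 1 0 1 0 1 0 1 2 1 2 1 0 1 0 1 2 1 2 1 0 1 2 1 0 1 0]
  -> pairs=16 depth=3 groups=8 -> no
String 5 '{}{{{}}}{{}}{{}}{{}{}{}{}{}{}}{}{{}}': depth seq [1 0 1 2 3 2 1 0 1 2 1 0 1 2 1 0 1 2 1 2 1 2 1 2 1 2 1 2 1 0 1 0 1 2 1 0]
  -> pairs=18 depth=3 groups=7 -> no
String 6 '{{{{}}}{}{}{}{}{}{}{}{}{}{}{}}{}': depth seq [1 2 3 4 3 2 1 2 1 2 1 2 1 2 1 2 1 2 1 2 1 2 1 2 1 2 1 2 1 0 1 0]
  -> pairs=16 depth=4 groups=2 -> yes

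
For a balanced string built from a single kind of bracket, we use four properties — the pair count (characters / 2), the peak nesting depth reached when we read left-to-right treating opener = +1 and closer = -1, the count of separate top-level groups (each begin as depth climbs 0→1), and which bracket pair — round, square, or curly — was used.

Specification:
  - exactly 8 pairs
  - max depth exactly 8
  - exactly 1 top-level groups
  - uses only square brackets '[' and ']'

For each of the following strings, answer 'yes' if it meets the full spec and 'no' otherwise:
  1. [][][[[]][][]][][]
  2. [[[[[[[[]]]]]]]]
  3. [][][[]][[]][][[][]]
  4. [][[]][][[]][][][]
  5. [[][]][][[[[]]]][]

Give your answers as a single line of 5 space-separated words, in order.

Answer: no yes no no no

Derivation:
String 1 '[][][[[]][][]][][]': depth seq [1 0 1 0 1 2 3 2 1 2 1 2 1 0 1 0 1 0]
  -> pairs=9 depth=3 groups=5 -> no
String 2 '[[[[[[[[]]]]]]]]': depth seq [1 2 3 4 5 6 7 8 7 6 5 4 3 2 1 0]
  -> pairs=8 depth=8 groups=1 -> yes
String 3 '[][][[]][[]][][[][]]': depth seq [1 0 1 0 1 2 1 0 1 2 1 0 1 0 1 2 1 2 1 0]
  -> pairs=10 depth=2 groups=6 -> no
String 4 '[][[]][][[]][][][]': depth seq [1 0 1 2 1 0 1 0 1 2 1 0 1 0 1 0 1 0]
  -> pairs=9 depth=2 groups=7 -> no
String 5 '[[][]][][[[[]]]][]': depth seq [1 2 1 2 1 0 1 0 1 2 3 4 3 2 1 0 1 0]
  -> pairs=9 depth=4 groups=4 -> no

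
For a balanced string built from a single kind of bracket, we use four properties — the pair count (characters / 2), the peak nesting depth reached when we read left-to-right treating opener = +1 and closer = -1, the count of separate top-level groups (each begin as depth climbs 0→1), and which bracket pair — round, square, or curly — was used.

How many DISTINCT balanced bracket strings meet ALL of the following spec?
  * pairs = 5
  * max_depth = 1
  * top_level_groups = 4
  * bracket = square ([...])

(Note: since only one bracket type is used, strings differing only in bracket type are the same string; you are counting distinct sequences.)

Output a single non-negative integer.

Answer: 0

Derivation:
Spec: pairs=5 depth=1 groups=4
Count(depth <= 1) = 0
Count(depth <= 0) = 0
Count(depth == 1) = 0 - 0 = 0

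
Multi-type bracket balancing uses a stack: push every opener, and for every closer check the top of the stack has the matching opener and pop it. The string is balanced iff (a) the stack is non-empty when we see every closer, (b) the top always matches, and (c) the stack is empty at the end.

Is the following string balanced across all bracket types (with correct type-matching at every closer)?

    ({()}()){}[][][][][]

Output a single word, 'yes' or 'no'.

pos 0: push '('; stack = (
pos 1: push '{'; stack = ({
pos 2: push '('; stack = ({(
pos 3: ')' matches '('; pop; stack = ({
pos 4: '}' matches '{'; pop; stack = (
pos 5: push '('; stack = ((
pos 6: ')' matches '('; pop; stack = (
pos 7: ')' matches '('; pop; stack = (empty)
pos 8: push '{'; stack = {
pos 9: '}' matches '{'; pop; stack = (empty)
pos 10: push '['; stack = [
pos 11: ']' matches '['; pop; stack = (empty)
pos 12: push '['; stack = [
pos 13: ']' matches '['; pop; stack = (empty)
pos 14: push '['; stack = [
pos 15: ']' matches '['; pop; stack = (empty)
pos 16: push '['; stack = [
pos 17: ']' matches '['; pop; stack = (empty)
pos 18: push '['; stack = [
pos 19: ']' matches '['; pop; stack = (empty)
end: stack empty → VALID
Verdict: properly nested → yes

Answer: yes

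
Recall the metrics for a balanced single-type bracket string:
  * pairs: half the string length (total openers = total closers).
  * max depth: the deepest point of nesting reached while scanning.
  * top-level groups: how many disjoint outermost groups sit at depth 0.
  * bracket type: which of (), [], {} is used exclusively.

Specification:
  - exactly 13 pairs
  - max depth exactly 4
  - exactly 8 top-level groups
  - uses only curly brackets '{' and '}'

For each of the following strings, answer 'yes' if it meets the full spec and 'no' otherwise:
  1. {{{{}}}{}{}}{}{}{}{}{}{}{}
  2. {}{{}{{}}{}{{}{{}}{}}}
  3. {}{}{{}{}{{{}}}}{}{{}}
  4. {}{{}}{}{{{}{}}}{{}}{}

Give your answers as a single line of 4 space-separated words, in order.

String 1 '{{{{}}}{}{}}{}{}{}{}{}{}{}': depth seq [1 2 3 4 3 2 1 2 1 2 1 0 1 0 1 0 1 0 1 0 1 0 1 0 1 0]
  -> pairs=13 depth=4 groups=8 -> yes
String 2 '{}{{}{{}}{}{{}{{}}{}}}': depth seq [1 0 1 2 1 2 3 2 1 2 1 2 3 2 3 4 3 2 3 2 1 0]
  -> pairs=11 depth=4 groups=2 -> no
String 3 '{}{}{{}{}{{{}}}}{}{{}}': depth seq [1 0 1 0 1 2 1 2 1 2 3 4 3 2 1 0 1 0 1 2 1 0]
  -> pairs=11 depth=4 groups=5 -> no
String 4 '{}{{}}{}{{{}{}}}{{}}{}': depth seq [1 0 1 2 1 0 1 0 1 2 3 2 3 2 1 0 1 2 1 0 1 0]
  -> pairs=11 depth=3 groups=6 -> no

Answer: yes no no no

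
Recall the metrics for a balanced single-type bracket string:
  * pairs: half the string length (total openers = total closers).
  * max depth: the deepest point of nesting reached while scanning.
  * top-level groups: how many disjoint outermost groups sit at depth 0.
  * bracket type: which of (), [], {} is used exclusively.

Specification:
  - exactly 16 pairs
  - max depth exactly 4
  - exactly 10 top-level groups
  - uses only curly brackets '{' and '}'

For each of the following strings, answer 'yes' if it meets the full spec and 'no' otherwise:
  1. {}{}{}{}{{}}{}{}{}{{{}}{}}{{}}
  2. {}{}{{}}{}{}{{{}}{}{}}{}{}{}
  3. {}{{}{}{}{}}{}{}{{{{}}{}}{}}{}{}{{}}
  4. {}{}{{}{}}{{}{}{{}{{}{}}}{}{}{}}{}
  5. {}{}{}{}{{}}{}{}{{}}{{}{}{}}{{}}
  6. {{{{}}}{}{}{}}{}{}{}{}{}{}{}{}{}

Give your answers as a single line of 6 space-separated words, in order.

Answer: no no no no no yes

Derivation:
String 1 '{}{}{}{}{{}}{}{}{}{{{}}{}}{{}}': depth seq [1 0 1 0 1 0 1 0 1 2 1 0 1 0 1 0 1 0 1 2 3 2 1 2 1 0 1 2 1 0]
  -> pairs=15 depth=3 groups=10 -> no
String 2 '{}{}{{}}{}{}{{{}}{}{}}{}{}{}': depth seq [1 0 1 0 1 2 1 0 1 0 1 0 1 2 3 2 1 2 1 2 1 0 1 0 1 0 1 0]
  -> pairs=14 depth=3 groups=9 -> no
String 3 '{}{{}{}{}{}}{}{}{{{{}}{}}{}}{}{}{{}}': depth seq [1 0 1 2 1 2 1 2 1 2 1 0 1 0 1 0 1 2 3 4 3 2 3 2 1 2 1 0 1 0 1 0 1 2 1 0]
  -> pairs=18 depth=4 groups=8 -> no
String 4 '{}{}{{}{}}{{}{}{{}{{}{}}}{}{}{}}{}': depth seq [1 0 1 0 1 2 1 2 1 0 1 2 1 2 1 2 3 2 3 4 3 4 3 2 1 2 1 2 1 2 1 0 1 0]
  -> pairs=17 depth=4 groups=5 -> no
String 5 '{}{}{}{}{{}}{}{}{{}}{{}{}{}}{{}}': depth seq [1 0 1 0 1 0 1 0 1 2 1 0 1 0 1 0 1 2 1 0 1 2 1 2 1 2 1 0 1 2 1 0]
  -> pairs=16 depth=2 groups=10 -> no
String 6 '{{{{}}}{}{}{}}{}{}{}{}{}{}{}{}{}': depth seq [1 2 3 4 3 2 1 2 1 2 1 2 1 0 1 0 1 0 1 0 1 0 1 0 1 0 1 0 1 0 1 0]
  -> pairs=16 depth=4 groups=10 -> yes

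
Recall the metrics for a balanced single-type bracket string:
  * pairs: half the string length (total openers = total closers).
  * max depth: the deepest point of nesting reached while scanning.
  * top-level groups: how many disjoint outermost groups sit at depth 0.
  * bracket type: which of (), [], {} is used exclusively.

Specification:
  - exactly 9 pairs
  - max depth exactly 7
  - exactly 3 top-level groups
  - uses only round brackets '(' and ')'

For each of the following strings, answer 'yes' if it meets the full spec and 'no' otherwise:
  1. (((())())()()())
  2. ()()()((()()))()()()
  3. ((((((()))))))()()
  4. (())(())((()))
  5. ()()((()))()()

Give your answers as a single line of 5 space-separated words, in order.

Answer: no no yes no no

Derivation:
String 1 '(((())())()()())': depth seq [1 2 3 4 3 2 3 2 1 2 1 2 1 2 1 0]
  -> pairs=8 depth=4 groups=1 -> no
String 2 '()()()((()()))()()()': depth seq [1 0 1 0 1 0 1 2 3 2 3 2 1 0 1 0 1 0 1 0]
  -> pairs=10 depth=3 groups=7 -> no
String 3 '((((((()))))))()()': depth seq [1 2 3 4 5 6 7 6 5 4 3 2 1 0 1 0 1 0]
  -> pairs=9 depth=7 groups=3 -> yes
String 4 '(())(())((()))': depth seq [1 2 1 0 1 2 1 0 1 2 3 2 1 0]
  -> pairs=7 depth=3 groups=3 -> no
String 5 '()()((()))()()': depth seq [1 0 1 0 1 2 3 2 1 0 1 0 1 0]
  -> pairs=7 depth=3 groups=5 -> no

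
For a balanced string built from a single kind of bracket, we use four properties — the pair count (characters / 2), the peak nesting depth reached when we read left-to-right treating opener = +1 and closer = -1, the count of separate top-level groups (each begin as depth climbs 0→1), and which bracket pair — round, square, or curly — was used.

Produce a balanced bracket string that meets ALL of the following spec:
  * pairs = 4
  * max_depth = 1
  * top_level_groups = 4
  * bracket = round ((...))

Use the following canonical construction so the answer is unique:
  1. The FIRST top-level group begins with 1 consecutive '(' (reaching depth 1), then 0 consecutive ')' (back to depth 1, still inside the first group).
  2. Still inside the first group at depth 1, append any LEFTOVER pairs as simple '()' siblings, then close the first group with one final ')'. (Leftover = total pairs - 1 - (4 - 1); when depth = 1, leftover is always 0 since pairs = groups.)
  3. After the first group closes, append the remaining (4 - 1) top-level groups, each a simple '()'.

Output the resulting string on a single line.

Answer: ()()()()

Derivation:
Spec: pairs=4 depth=1 groups=4
Leftover pairs = 4 - 1 - (4-1) = 0
First group: deep chain of depth 1 + 0 sibling pairs
Remaining 3 groups: simple '()' each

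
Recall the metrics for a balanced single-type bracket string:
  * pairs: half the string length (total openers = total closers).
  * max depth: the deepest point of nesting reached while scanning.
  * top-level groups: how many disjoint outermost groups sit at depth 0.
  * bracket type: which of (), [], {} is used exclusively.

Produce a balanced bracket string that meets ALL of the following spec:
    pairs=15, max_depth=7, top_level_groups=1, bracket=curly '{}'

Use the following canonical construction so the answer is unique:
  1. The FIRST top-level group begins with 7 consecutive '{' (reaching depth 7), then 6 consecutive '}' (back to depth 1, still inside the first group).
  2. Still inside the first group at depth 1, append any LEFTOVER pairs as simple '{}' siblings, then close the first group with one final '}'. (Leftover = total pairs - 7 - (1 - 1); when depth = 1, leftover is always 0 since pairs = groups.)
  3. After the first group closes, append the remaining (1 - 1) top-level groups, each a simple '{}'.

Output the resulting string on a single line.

Spec: pairs=15 depth=7 groups=1
Leftover pairs = 15 - 7 - (1-1) = 8
First group: deep chain of depth 7 + 8 sibling pairs
Remaining 0 groups: simple '{}' each

Answer: {{{{{{{}}}}}}{}{}{}{}{}{}{}{}}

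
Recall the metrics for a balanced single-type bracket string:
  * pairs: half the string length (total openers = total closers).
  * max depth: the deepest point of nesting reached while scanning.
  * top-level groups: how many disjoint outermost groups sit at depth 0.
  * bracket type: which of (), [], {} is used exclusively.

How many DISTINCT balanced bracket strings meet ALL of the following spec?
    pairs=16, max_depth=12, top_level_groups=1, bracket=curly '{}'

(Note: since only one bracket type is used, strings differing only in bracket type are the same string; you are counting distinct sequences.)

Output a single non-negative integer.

Answer: 16500

Derivation:
Spec: pairs=16 depth=12 groups=1
Count(depth <= 12) = 9691625
Count(depth <= 11) = 9675125
Count(depth == 12) = 9691625 - 9675125 = 16500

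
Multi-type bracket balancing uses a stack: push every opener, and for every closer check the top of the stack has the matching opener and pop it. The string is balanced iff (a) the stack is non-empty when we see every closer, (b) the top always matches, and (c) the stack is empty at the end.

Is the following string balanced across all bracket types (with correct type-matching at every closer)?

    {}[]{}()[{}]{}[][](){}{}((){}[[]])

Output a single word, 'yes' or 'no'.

pos 0: push '{'; stack = {
pos 1: '}' matches '{'; pop; stack = (empty)
pos 2: push '['; stack = [
pos 3: ']' matches '['; pop; stack = (empty)
pos 4: push '{'; stack = {
pos 5: '}' matches '{'; pop; stack = (empty)
pos 6: push '('; stack = (
pos 7: ')' matches '('; pop; stack = (empty)
pos 8: push '['; stack = [
pos 9: push '{'; stack = [{
pos 10: '}' matches '{'; pop; stack = [
pos 11: ']' matches '['; pop; stack = (empty)
pos 12: push '{'; stack = {
pos 13: '}' matches '{'; pop; stack = (empty)
pos 14: push '['; stack = [
pos 15: ']' matches '['; pop; stack = (empty)
pos 16: push '['; stack = [
pos 17: ']' matches '['; pop; stack = (empty)
pos 18: push '('; stack = (
pos 19: ')' matches '('; pop; stack = (empty)
pos 20: push '{'; stack = {
pos 21: '}' matches '{'; pop; stack = (empty)
pos 22: push '{'; stack = {
pos 23: '}' matches '{'; pop; stack = (empty)
pos 24: push '('; stack = (
pos 25: push '('; stack = ((
pos 26: ')' matches '('; pop; stack = (
pos 27: push '{'; stack = ({
pos 28: '}' matches '{'; pop; stack = (
pos 29: push '['; stack = ([
pos 30: push '['; stack = ([[
pos 31: ']' matches '['; pop; stack = ([
pos 32: ']' matches '['; pop; stack = (
pos 33: ')' matches '('; pop; stack = (empty)
end: stack empty → VALID
Verdict: properly nested → yes

Answer: yes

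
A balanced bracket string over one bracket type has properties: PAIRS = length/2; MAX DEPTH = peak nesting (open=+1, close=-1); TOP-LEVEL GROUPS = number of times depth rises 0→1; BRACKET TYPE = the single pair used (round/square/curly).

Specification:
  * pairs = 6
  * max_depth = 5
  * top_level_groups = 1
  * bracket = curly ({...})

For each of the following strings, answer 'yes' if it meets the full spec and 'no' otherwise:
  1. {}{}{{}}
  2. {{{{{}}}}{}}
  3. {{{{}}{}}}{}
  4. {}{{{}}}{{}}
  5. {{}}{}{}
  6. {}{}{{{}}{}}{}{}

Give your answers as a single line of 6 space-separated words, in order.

String 1 '{}{}{{}}': depth seq [1 0 1 0 1 2 1 0]
  -> pairs=4 depth=2 groups=3 -> no
String 2 '{{{{{}}}}{}}': depth seq [1 2 3 4 5 4 3 2 1 2 1 0]
  -> pairs=6 depth=5 groups=1 -> yes
String 3 '{{{{}}{}}}{}': depth seq [1 2 3 4 3 2 3 2 1 0 1 0]
  -> pairs=6 depth=4 groups=2 -> no
String 4 '{}{{{}}}{{}}': depth seq [1 0 1 2 3 2 1 0 1 2 1 0]
  -> pairs=6 depth=3 groups=3 -> no
String 5 '{{}}{}{}': depth seq [1 2 1 0 1 0 1 0]
  -> pairs=4 depth=2 groups=3 -> no
String 6 '{}{}{{{}}{}}{}{}': depth seq [1 0 1 0 1 2 3 2 1 2 1 0 1 0 1 0]
  -> pairs=8 depth=3 groups=5 -> no

Answer: no yes no no no no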